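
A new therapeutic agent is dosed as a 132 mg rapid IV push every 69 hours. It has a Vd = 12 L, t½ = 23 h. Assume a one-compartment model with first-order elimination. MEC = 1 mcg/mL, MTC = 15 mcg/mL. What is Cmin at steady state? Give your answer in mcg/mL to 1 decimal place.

1.6 mcg/mL

The dosing interval is 3 half-lives, so f = 2^(−3) = 0.125.
At steady state, R = 1/(1 − 0.125) = 8/7.
Single-dose peak C₀ = D/Vd = 132/12 = 11 mcg/mL.
Steady-state peak Cmax,ss = C₀·R = 11 × 8/7 ≈ 12.571 mcg/mL.
Steady-state trough Cmin,ss = Cmax,ss·f ≈ 12.571 × 0.125 ≈ 1.571 mcg/mL.
Trough 1.6 mcg/mL vs MEC 1 mcg/mL: adequate.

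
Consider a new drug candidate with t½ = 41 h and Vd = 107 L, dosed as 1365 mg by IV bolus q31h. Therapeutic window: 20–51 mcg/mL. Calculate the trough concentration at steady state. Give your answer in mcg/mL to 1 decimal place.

18.5 mcg/mL

τ/t½ = 31/41 ≈ 0.7561, so fraction remaining f = (1/2)^(31/41) ≈ 0.5921.
Single-dose peak C₀ = D/Vd = 1365/107 ≈ 12.757 mcg/mL.
Steady-state trough Cmin,ss = C₀·f/(1−f) ≈ 12.757 × 0.5921/0.4079 ≈ 18.518 mcg/mL.
Trough 18.5 mcg/mL vs MEC 20 mcg/mL: subtherapeutic.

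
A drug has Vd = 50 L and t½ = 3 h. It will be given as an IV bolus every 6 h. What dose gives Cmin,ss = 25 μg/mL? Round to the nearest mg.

3750 mg

τ/t½ = 6/3 ≈ 2, so f = (1/2)^(6/3) ≈ 0.250000.
Cmin,ss = (D/Vd)·f/(1−f), so D = Cmin,ss·Vd·(1−f)/f.
D = 25 × 50 × (1−f)/f ≈ 25 × 50 × 3.00000 ≈ 3750.00 mg.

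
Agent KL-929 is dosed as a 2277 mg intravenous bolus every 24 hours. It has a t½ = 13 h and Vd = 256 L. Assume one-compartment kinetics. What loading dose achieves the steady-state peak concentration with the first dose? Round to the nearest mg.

3154 mg

f = (1/2)^(24/13) ≈ 0.278133; accumulation ratio R = 1/(1−f) ≈ 1.38530.
Loading dose to hit Cmax,ss on first dose: D_load = D_maint·R ≈ 2277 × 1.38530 ≈ 3154.33 mg.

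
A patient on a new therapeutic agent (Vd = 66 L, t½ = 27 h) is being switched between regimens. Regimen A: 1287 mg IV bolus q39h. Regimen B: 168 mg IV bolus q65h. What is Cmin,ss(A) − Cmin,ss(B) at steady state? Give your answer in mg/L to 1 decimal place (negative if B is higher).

Regimen A: f = (1/2)^(39/27) ≈ 0.3674; Cmin,ss = (1287/66)·f/(1−f) ≈ 11.325 mg/L.
Regimen B: f = (1/2)^(65/27) ≈ 0.1885; Cmin,ss = (168/66)·f/(1−f) ≈ 0.591 mg/L.
Difference ≈ 11.325 − 0.591 ≈ 10.734 mg/L.

10.7 mg/L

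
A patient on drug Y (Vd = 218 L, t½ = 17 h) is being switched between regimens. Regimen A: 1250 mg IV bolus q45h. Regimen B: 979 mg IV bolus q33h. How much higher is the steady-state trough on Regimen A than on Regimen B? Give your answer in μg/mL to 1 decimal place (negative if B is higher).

Regimen A: f = (1/2)^(45/17) ≈ 0.1596; Cmin,ss = (1250/218)·f/(1−f) ≈ 1.089 μg/mL.
Regimen B: f = (1/2)^(33/17) ≈ 0.2604; Cmin,ss = (979/218)·f/(1−f) ≈ 1.581 μg/mL.
Difference ≈ 1.089 − 1.581 ≈ -0.492 μg/mL.

-0.5 μg/mL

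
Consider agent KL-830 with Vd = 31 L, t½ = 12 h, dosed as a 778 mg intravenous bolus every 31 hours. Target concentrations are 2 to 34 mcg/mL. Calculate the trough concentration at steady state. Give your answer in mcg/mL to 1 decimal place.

5.0 mcg/mL

τ/t½ = 31/12 ≈ 2.5833, so fraction remaining f = (1/2)^(31/12) ≈ 0.1669.
At steady state, accumulation factor R = 1/(1 − e^(−kτ)) ≈ 1.2003.
Each bolus raises the concentration by D/Vd = 778/31 ≈ 25.097 mcg/mL.
Steady-state peak Cmax,ss = C₀·R ≈ 25.097 × 1.2003 ≈ 30.124 mcg/mL.
Steady-state trough Cmin,ss = Cmax,ss·f ≈ 30.124 × 0.1669 ≈ 5.028 mcg/mL.
Trough 5.0 mcg/mL vs MEC 2 mcg/mL: adequate.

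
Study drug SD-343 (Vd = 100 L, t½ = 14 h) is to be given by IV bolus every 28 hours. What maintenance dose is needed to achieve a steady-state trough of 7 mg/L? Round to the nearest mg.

τ/t½ = 28/14 ≈ 2, so f = (1/2)^(28/14) ≈ 0.250000.
Cmin,ss = (D/Vd)·f/(1−f), so D = Cmin,ss·Vd·(1−f)/f.
D = 7 × 100 × (1−f)/f ≈ 7 × 100 × 3.00000 ≈ 2100.00 mg.

2100 mg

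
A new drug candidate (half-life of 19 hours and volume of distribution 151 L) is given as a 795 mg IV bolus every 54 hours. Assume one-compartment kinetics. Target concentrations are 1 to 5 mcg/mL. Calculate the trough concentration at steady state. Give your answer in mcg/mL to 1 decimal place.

τ/t½ = 54/19 ≈ 2.8421, so fraction remaining f = (1/2)^(54/19) ≈ 0.1395.
Accumulation ratio R = 1/(1 − f) ≈ 1/0.8605 ≈ 1.1621.
Each bolus raises the concentration by D/Vd = 795/151 ≈ 5.265 mcg/mL.
Steady-state peak Cmax,ss = C₀·R ≈ 5.265 × 1.1621 ≈ 6.118 mcg/mL.
One interval later, Cmin,ss = Cmax,ss·e^(−kτ) ≈ 6.118 × 0.1395 ≈ 0.853 mcg/mL.
Trough 0.9 mcg/mL vs MEC 1 mcg/mL: subtherapeutic.

0.9 mcg/mL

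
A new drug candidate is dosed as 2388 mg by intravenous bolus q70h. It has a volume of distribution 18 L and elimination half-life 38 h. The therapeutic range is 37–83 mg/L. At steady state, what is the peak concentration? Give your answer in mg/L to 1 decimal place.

Over one 70-h interval, 70/38 ≈ 1.8421 half-lives elapse, leaving f ≈ 0.2789 of each dose.
At steady state, accumulation factor R = 1/(1 − e^(−kτ)) ≈ 1.3868.
Single-dose peak C₀ = D/Vd = 2388/18 ≈ 132.667 mg/L.
Steady-state peak Cmax,ss = C₀·R ≈ 132.667 × 1.3868 ≈ 183.983 mg/L.
Peak 184.0 mg/L vs MTC 83 mg/L: exceeds toxic threshold.

184.0 mg/L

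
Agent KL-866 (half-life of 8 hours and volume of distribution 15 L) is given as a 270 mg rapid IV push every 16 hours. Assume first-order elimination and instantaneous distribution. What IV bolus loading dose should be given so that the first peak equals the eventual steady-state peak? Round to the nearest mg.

360 mg

f = (1/2)^(16/8) ≈ 0.250000; accumulation ratio R = 1/(1−f) ≈ 1.33333.
Loading dose to hit Cmax,ss on first dose: D_load = D_maint·R ≈ 270 × 1.33333 ≈ 360.00 mg.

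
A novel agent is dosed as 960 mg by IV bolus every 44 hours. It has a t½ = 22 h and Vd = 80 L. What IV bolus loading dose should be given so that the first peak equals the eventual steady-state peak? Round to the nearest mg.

f = (1/2)^(44/22) ≈ 0.250000; accumulation ratio R = 1/(1−f) ≈ 1.33333.
Loading dose to hit Cmax,ss on first dose: D_load = D_maint·R ≈ 960 × 1.33333 ≈ 1280.00 mg.

1280 mg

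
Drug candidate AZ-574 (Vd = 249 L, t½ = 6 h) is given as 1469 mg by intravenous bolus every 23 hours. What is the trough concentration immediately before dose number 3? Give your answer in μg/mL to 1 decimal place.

0.4 μg/mL

f = (1/2)^(τ/t½) = (1/2)^(23/6) ≈ 0.0702.
C₀ = D/Vd = 1469/249 ≈ 5.900 μg/mL.
Before the 3rd dose, 2 doses have been given. Superposition: Cmin = C₀·(f + f²).
≈ 5.900 × (0.0702 + 0.0049) ≈ 5.900 × 0.0751 ≈ 0.443 μg/mL.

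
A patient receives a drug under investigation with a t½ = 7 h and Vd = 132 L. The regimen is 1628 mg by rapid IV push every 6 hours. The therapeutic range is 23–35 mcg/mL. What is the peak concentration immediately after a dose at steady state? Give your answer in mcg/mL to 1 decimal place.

τ/t½ = 6/7 ≈ 0.85714, so fraction remaining f = (1/2)^(6/7) ≈ 0.5520.
At steady state, accumulation factor R = 1/(1 − e^(−kτ)) ≈ 2.2321.
Each bolus raises the concentration by D/Vd = 1628/132 ≈ 12.333 mcg/mL.
Steady-state peak Cmax,ss = C₀·R ≈ 12.333 × 2.2321 ≈ 27.528 mcg/mL.
Peak 27.5 mcg/mL vs MTC 35 mcg/mL: below toxic threshold.

27.5 mcg/mL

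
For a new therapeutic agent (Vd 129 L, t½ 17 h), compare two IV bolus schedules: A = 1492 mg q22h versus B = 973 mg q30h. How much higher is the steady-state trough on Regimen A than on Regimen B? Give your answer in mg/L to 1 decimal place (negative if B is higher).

Regimen A: f = (1/2)^(22/17) ≈ 0.4078; Cmin,ss = (1492/129)·f/(1−f) ≈ 7.964 mg/L.
Regimen B: f = (1/2)^(30/17) ≈ 0.2943; Cmin,ss = (973/129)·f/(1−f) ≈ 3.146 mg/L.
Difference ≈ 7.964 − 3.146 ≈ 4.818 mg/L.

4.8 mg/L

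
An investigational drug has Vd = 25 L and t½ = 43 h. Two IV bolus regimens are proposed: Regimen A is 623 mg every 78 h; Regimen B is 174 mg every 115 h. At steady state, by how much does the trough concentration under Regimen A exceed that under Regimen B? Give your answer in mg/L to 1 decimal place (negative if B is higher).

8.6 mg/L

Regimen A: f = (1/2)^(78/43) ≈ 0.2844; Cmin,ss = (623/25)·f/(1−f) ≈ 9.904 mg/L.
Regimen B: f = (1/2)^(115/43) ≈ 0.1566; Cmin,ss = (174/25)·f/(1−f) ≈ 1.292 mg/L.
Difference ≈ 9.904 − 1.292 ≈ 8.612 mg/L.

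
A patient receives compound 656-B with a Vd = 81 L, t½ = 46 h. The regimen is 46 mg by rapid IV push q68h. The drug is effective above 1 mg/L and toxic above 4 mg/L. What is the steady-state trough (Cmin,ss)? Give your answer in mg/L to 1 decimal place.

0.3 mg/L

k = ln2/t½ = ln2/46 ≈ 0.015068 h⁻¹; fraction remaining f = e^(−kτ) = e^(−0.015068×68) ≈ 0.3589.
Single-dose peak C₀ = D/Vd = 46/81 ≈ 0.568 mg/L.
Steady-state trough Cmin,ss = C₀·f/(1−f) ≈ 0.568 × 0.3589/0.6411 ≈ 0.318 mg/L.
Trough 0.3 mg/L vs MEC 1 mg/L: subtherapeutic.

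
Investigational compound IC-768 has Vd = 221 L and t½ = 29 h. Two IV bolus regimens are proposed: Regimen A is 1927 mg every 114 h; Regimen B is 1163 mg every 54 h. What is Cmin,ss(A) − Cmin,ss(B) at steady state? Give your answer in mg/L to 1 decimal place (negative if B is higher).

-1.4 mg/L

Regimen A: f = (1/2)^(114/29) ≈ 0.0656; Cmin,ss = (1927/221)·f/(1−f) ≈ 0.612 mg/L.
Regimen B: f = (1/2)^(54/29) ≈ 0.2751; Cmin,ss = (1163/221)·f/(1−f) ≈ 1.997 mg/L.
Difference ≈ 0.612 − 1.997 ≈ -1.385 mg/L.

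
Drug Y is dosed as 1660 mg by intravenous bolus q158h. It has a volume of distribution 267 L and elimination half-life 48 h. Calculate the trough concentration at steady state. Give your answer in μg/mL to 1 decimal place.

Over one 158-h interval, 158/48 ≈ 3.2917 half-lives elapse, leaving f ≈ 0.1021 of each dose.
Each bolus raises the concentration by D/Vd = 1660/267 ≈ 6.217 μg/mL.
Steady-state trough Cmin,ss = C₀·f/(1−f) ≈ 6.217 × 0.1021/0.8979 ≈ 0.707 μg/mL.

0.7 μg/mL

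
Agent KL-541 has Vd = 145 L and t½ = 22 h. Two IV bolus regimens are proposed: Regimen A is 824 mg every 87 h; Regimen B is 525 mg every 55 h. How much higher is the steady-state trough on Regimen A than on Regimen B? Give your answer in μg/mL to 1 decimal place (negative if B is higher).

Regimen A: f = (1/2)^(87/22) ≈ 0.0645; Cmin,ss = (824/145)·f/(1−f) ≈ 0.392 μg/mL.
Regimen B: f = (1/2)^(55/22) ≈ 0.1768; Cmin,ss = (525/145)·f/(1−f) ≈ 0.778 μg/mL.
Difference ≈ 0.392 − 0.778 ≈ -0.386 μg/mL.

-0.4 μg/mL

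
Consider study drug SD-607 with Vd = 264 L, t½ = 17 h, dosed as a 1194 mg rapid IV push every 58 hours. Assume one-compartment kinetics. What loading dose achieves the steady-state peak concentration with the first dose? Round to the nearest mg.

1318 mg

f = (1/2)^(58/17) ≈ 0.093963; accumulation ratio R = 1/(1−f) ≈ 1.10371.
Loading dose to hit Cmax,ss on first dose: D_load = D_maint·R ≈ 1194 × 1.10371 ≈ 1317.83 mg.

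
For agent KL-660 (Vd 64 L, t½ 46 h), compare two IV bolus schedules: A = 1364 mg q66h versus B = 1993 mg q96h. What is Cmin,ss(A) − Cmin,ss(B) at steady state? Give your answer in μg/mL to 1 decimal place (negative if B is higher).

Regimen A: f = (1/2)^(66/46) ≈ 0.3699; Cmin,ss = (1364/64)·f/(1−f) ≈ 12.511 μg/mL.
Regimen B: f = (1/2)^(96/46) ≈ 0.2354; Cmin,ss = (1993/64)·f/(1−f) ≈ 9.587 μg/mL.
Difference ≈ 12.511 − 9.587 ≈ 2.924 μg/mL.

2.9 μg/mL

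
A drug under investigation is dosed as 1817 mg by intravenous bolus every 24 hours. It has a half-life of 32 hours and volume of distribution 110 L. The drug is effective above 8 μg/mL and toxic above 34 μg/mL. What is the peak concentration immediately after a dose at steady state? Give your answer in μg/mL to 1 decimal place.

k = ln2/t½ = ln2/32 ≈ 0.021661 h⁻¹; fraction remaining f = e^(−kτ) = e^(−0.021661×24) ≈ 0.5946.
Accumulation ratio R = 1/(1 − f) ≈ 1/0.4054 ≈ 2.4667.
Each bolus raises the concentration by D/Vd = 1817/110 ≈ 16.518 μg/mL.
Steady-state peak Cmax,ss = C₀·R ≈ 16.518 × 2.4667 ≈ 40.745 μg/mL.
Peak 40.7 μg/mL vs MTC 34 μg/mL: exceeds toxic threshold.

40.7 μg/mL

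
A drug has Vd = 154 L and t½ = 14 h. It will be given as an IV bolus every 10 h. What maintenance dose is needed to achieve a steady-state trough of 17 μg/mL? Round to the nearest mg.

1677 mg

τ/t½ = 10/14 ≈ 0.71429, so f = (1/2)^(10/14) ≈ 0.609507.
Cmin,ss = (D/Vd)·f/(1−f), so D = Cmin,ss·Vd·(1−f)/f.
D = 17 × 154 × (1−f)/f ≈ 17 × 154 × 0.64067 ≈ 1677.27 mg.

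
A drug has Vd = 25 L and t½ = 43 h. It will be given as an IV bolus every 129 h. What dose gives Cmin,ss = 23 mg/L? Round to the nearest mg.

4025 mg

τ/t½ = 129/43 ≈ 3, so f = (1/2)^(129/43) ≈ 0.125000.
Cmin,ss = (D/Vd)·f/(1−f), so D = Cmin,ss·Vd·(1−f)/f.
D = 23 × 25 × (1−f)/f ≈ 23 × 25 × 7.00000 ≈ 4025.00 mg.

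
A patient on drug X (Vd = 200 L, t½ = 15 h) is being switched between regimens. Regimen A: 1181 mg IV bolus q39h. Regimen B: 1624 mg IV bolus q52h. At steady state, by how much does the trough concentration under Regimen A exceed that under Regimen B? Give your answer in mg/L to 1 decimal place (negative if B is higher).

Regimen A: f = (1/2)^(39/15) ≈ 0.1649; Cmin,ss = (1181/200)·f/(1−f) ≈ 1.166 mg/L.
Regimen B: f = (1/2)^(52/15) ≈ 0.0905; Cmin,ss = (1624/200)·f/(1−f) ≈ 0.808 mg/L.
Difference ≈ 1.166 − 0.808 ≈ 0.358 mg/L.

0.4 mg/L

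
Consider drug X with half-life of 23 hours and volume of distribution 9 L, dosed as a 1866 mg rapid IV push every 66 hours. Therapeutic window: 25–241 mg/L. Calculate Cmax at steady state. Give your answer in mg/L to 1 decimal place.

τ/t½ = 66/23 ≈ 2.8696, so fraction remaining f = (1/2)^(66/23) ≈ 0.1368.
Accumulation ratio R = 1/(1 − f) ≈ 1/0.8632 ≈ 1.1585.
Single-dose peak C₀ = D/Vd = 1866/9 ≈ 207.333 mg/L.
Steady-state peak Cmax,ss = C₀·R ≈ 207.333 × 1.1585 ≈ 240.195 mg/L.
Peak 240.2 mg/L vs MTC 241 mg/L: below toxic threshold.

240.2 mg/L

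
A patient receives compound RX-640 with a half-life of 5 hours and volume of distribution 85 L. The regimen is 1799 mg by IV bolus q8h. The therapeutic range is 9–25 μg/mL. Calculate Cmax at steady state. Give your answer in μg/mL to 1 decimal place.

Over one 8-h interval, 8/5 ≈ 1.6 half-lives elapse, leaving f ≈ 0.3299 of each dose.
At steady state, accumulation factor R = 1/(1 − e^(−kτ)) ≈ 1.4923.
Single-dose peak C₀ = D/Vd = 1799/85 ≈ 21.165 μg/mL.
Steady-state peak Cmax,ss = C₀·R ≈ 21.165 × 1.4923 ≈ 31.585 μg/mL.
Peak 31.6 μg/mL vs MTC 25 μg/mL: exceeds toxic threshold.

31.6 μg/mL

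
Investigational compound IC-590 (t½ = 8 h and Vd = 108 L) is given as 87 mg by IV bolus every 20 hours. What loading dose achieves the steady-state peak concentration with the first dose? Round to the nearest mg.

106 mg

f = (1/2)^(20/8) ≈ 0.176777; accumulation ratio R = 1/(1−f) ≈ 1.21474.
Loading dose to hit Cmax,ss on first dose: D_load = D_maint·R ≈ 87 × 1.21474 ≈ 105.68 mg.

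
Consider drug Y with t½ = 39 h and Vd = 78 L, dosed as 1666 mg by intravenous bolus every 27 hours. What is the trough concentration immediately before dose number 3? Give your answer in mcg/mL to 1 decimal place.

21.4 mcg/mL

f = (1/2)^(τ/t½) = (1/2)^(27/39) ≈ 0.6189.
C₀ = D/Vd = 1666/78 ≈ 21.359 mcg/mL.
Before the 3rd dose, 2 doses have been given. Superposition: Cmin = C₀·(f + f²).
≈ 21.359 × (0.6189 + 0.3830) ≈ 21.359 × 1.0019 ≈ 21.400 mcg/mL.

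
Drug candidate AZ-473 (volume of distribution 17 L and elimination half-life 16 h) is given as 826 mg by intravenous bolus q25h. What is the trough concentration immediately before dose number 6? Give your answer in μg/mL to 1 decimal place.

f = (1/2)^(τ/t½) = (1/2)^(25/16) ≈ 0.3386.
C₀ = D/Vd = 826/17 ≈ 48.588 μg/mL.
Before the 6th dose, 5 doses have been given. Superposition: Cmin = C₀·(f + f² + … + f^5).
≈ 48.588 × (0.3386 + 0.1146 + 0.0388 + 0.0131 + 0.0045) ≈ 48.588 × 0.5096 ≈ 24.760 μg/mL.

24.8 μg/mL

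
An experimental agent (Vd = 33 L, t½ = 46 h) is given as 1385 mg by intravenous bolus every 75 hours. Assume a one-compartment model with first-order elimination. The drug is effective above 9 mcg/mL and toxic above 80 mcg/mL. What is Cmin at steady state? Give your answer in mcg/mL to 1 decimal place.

20.0 mcg/mL

τ/t½ = 75/46 ≈ 1.6304, so fraction remaining f = (1/2)^(75/46) ≈ 0.3230.
At steady state, accumulation factor R = 1/(1 − e^(−kτ)) ≈ 1.4771.
Single-dose peak C₀ = D/Vd = 1385/33 ≈ 41.970 mcg/mL.
Steady-state peak Cmax,ss = C₀·R ≈ 41.970 × 1.4771 ≈ 61.994 mcg/mL.
Steady-state trough Cmin,ss = Cmax,ss·f ≈ 61.994 × 0.3230 ≈ 20.024 mcg/mL.
Trough 20.0 mcg/mL vs MEC 9 mcg/mL: adequate.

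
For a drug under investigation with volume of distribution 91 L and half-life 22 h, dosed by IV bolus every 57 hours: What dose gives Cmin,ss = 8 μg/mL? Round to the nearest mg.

3658 mg

τ/t½ = 57/22 ≈ 2.5909, so f = (1/2)^(57/22) ≈ 0.165981.
Cmin,ss = (D/Vd)·f/(1−f), so D = Cmin,ss·Vd·(1−f)/f.
D = 8 × 91 × (1−f)/f ≈ 8 × 91 × 5.02479 ≈ 3658.05 mg.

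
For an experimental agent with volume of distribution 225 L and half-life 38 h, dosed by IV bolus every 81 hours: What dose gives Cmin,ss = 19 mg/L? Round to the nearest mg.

τ/t½ = 81/38 ≈ 2.1316, so f = (1/2)^(81/38) ≈ 0.228208.
Cmin,ss = (D/Vd)·f/(1−f), so D = Cmin,ss·Vd·(1−f)/f.
D = 19 × 225 × (1−f)/f ≈ 19 × 225 × 3.38197 ≈ 14457.92 mg.

14458 mg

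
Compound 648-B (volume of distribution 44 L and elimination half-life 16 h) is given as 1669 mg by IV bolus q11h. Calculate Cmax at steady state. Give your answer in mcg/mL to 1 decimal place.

Over one 11-h interval, 11/16 ≈ 0.6875 half-lives elapse, leaving f ≈ 0.6209 of each dose.
Accumulation ratio R = 1/(1 − f) ≈ 1/0.3791 ≈ 2.6378.
Each bolus raises the concentration by D/Vd = 1669/44 ≈ 37.932 mcg/mL.
Cmax,ss = C₀/(1 − f) ≈ 37.932/0.3791 ≈ 100.058 mcg/mL.

100.1 mcg/mL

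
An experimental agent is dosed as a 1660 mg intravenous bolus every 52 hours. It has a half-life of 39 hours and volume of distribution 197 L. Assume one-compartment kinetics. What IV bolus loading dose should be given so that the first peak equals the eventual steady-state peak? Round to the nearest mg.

2752 mg

f = (1/2)^(52/39) ≈ 0.396850; accumulation ratio R = 1/(1−f) ≈ 1.65796.
Loading dose to hit Cmax,ss on first dose: D_load = D_maint·R ≈ 1660 × 1.65796 ≈ 2752.21 mg.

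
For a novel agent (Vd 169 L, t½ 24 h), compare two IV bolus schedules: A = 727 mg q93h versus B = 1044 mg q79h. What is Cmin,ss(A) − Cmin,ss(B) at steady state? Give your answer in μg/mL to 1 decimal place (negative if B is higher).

Regimen A: f = (1/2)^(93/24) ≈ 0.0682; Cmin,ss = (727/169)·f/(1−f) ≈ 0.315 μg/mL.
Regimen B: f = (1/2)^(79/24) ≈ 0.1021; Cmin,ss = (1044/169)·f/(1−f) ≈ 0.702 μg/mL.
Difference ≈ 0.315 − 0.702 ≈ -0.387 μg/mL.

-0.4 μg/mL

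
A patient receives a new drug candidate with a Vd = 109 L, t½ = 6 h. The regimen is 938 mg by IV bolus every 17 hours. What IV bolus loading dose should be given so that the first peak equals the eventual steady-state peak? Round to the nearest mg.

1091 mg

f = (1/2)^(17/6) ≈ 0.140308; accumulation ratio R = 1/(1−f) ≈ 1.16321.
Loading dose to hit Cmax,ss on first dose: D_load = D_maint·R ≈ 938 × 1.16321 ≈ 1091.09 mg.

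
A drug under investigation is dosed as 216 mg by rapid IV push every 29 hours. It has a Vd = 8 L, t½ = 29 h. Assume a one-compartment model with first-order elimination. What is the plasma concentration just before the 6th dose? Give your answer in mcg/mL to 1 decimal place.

f = (1/2)^(τ/t½) = (1/2)^(29/29) ≈ 0.5000.
C₀ = D/Vd = 216/8 ≈ 27.000 mcg/mL.
Before the 6th dose, 5 doses have been given. Superposition: Cmin = C₀·(f + f² + … + f^5).
≈ 27.000 × (0.5000 + 0.2500 + 0.1250 + 0.0625 + 0.0313) ≈ 27.000 × 0.9688 ≈ 26.158 mcg/mL.

26.2 mcg/mL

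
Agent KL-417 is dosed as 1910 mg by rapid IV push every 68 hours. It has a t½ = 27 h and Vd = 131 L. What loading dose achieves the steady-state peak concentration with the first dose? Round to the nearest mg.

f = (1/2)^(68/27) ≈ 0.174522; accumulation ratio R = 1/(1−f) ≈ 1.21142.
Loading dose to hit Cmax,ss on first dose: D_load = D_maint·R ≈ 1910 × 1.21142 ≈ 2313.81 mg.

2314 mg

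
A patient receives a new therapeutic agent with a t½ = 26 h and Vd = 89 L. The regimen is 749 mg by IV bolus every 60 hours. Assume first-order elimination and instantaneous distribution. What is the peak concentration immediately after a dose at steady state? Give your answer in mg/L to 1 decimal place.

τ/t½ = 60/26 ≈ 2.3077, so fraction remaining f = (1/2)^(60/26) ≈ 0.2020.
At steady state, accumulation factor R = 1/(1 − e^(−kτ)) ≈ 1.2531.
Single-dose peak C₀ = D/Vd = 749/89 ≈ 8.416 mg/L.
Cmax,ss = C₀/(1 − f) ≈ 8.416/0.7980 ≈ 10.546 mg/L.

10.5 mg/L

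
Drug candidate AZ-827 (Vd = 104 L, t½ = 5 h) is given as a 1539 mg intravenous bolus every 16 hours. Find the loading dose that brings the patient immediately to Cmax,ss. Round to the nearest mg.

1727 mg

f = (1/2)^(16/5) ≈ 0.108819; accumulation ratio R = 1/(1−f) ≈ 1.12211.
Loading dose to hit Cmax,ss on first dose: D_load = D_maint·R ≈ 1539 × 1.12211 ≈ 1726.93 mg.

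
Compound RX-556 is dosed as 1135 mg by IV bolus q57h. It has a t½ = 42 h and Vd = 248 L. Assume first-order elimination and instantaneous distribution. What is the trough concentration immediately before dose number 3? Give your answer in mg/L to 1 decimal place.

2.5 mg/L

f = (1/2)^(τ/t½) = (1/2)^(57/42) ≈ 0.3904.
C₀ = D/Vd = 1135/248 ≈ 4.577 mg/L.
Before the 3rd dose, 2 doses have been given. Superposition: Cmin = C₀·(f + f²).
≈ 4.577 × (0.3904 + 0.1524) ≈ 4.577 × 0.5428 ≈ 2.484 mg/L.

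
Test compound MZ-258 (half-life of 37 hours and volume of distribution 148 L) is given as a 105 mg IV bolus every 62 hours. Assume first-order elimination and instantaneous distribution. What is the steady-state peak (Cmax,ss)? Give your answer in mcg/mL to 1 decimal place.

k = ln2/t½ = ln2/37 ≈ 0.018734 h⁻¹; fraction remaining f = e^(−kτ) = e^(−0.018734×62) ≈ 0.3130.
Accumulation ratio R = 1/(1 − f) ≈ 1/0.6870 ≈ 1.4556.
Single-dose peak C₀ = D/Vd = 105/148 ≈ 0.709 mcg/mL.
Cmax,ss = C₀/(1 − f) ≈ 0.709/0.6870 ≈ 1.032 mcg/mL.

1.0 mcg/mL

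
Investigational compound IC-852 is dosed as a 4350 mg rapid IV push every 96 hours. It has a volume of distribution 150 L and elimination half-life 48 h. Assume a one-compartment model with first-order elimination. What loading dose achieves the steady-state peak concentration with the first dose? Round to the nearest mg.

f = (1/2)^(96/48) ≈ 0.250000; accumulation ratio R = 1/(1−f) ≈ 1.33333.
Loading dose to hit Cmax,ss on first dose: D_load = D_maint·R ≈ 4350 × 1.33333 ≈ 5799.99 mg.

5800 mg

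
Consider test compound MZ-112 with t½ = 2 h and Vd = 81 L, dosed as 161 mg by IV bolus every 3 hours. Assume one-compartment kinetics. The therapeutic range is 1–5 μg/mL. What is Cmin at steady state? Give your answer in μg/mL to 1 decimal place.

1.1 μg/mL

Over one 3-h interval, 3/2 ≈ 1.5 half-lives elapse, leaving f ≈ 0.3536 of each dose.
Accumulation ratio R = 1/(1 − f) ≈ 1/0.6464 ≈ 1.5470.
Each bolus raises the concentration by D/Vd = 161/81 ≈ 1.988 μg/mL.
Steady-state peak Cmax,ss = C₀·R ≈ 1.988 × 1.5470 ≈ 3.075 μg/mL.
Steady-state trough Cmin,ss = Cmax,ss·f ≈ 3.075 × 0.3536 ≈ 1.087 μg/mL.
Trough 1.1 μg/mL vs MEC 1 μg/mL: adequate.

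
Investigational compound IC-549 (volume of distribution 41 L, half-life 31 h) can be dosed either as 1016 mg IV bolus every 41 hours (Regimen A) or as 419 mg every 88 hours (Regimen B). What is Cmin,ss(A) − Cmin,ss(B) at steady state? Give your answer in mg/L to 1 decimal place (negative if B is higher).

14.8 mg/L

Regimen A: f = (1/2)^(41/31) ≈ 0.3998; Cmin,ss = (1016/41)·f/(1−f) ≈ 16.507 mg/L.
Regimen B: f = (1/2)^(88/31) ≈ 0.1398; Cmin,ss = (419/41)·f/(1−f) ≈ 1.661 mg/L.
Difference ≈ 16.507 − 1.661 ≈ 14.846 mg/L.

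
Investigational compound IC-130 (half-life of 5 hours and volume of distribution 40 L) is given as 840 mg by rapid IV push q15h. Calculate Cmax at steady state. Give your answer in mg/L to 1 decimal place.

τ = 15 h = 3 half-lives, so f = (1/2)^3 = 0.125.
Accumulation ratio R = 1/(1 − f) = 1/0.875 = 8/7.
Single-dose peak C₀ = D/Vd = 840/40 = 21 mg/L.
Steady-state peak Cmax,ss = C₀·R = 21 × 8/7 ≈ 24.000 mg/L.

24.0 mg/L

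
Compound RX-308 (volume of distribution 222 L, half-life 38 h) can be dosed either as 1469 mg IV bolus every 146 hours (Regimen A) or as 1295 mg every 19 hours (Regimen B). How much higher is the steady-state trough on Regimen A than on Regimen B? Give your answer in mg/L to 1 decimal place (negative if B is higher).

-13.6 mg/L

Regimen A: f = (1/2)^(146/38) ≈ 0.0697; Cmin,ss = (1469/222)·f/(1−f) ≈ 0.496 mg/L.
Regimen B: f = (1/2)^(19/38) ≈ 0.7071; Cmin,ss = (1295/222)·f/(1−f) ≈ 14.082 mg/L.
Difference ≈ 0.496 − 14.082 ≈ -13.586 mg/L.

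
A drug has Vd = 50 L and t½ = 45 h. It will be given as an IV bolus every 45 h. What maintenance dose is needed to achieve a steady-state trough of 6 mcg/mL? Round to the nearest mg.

300 mg

τ/t½ = 45/45 ≈ 1, so f = (1/2)^(45/45) ≈ 0.500000.
Cmin,ss = (D/Vd)·f/(1−f), so D = Cmin,ss·Vd·(1−f)/f.
D = 6 × 50 × (1−f)/f ≈ 6 × 50 × 1.00000 ≈ 300.00 mg.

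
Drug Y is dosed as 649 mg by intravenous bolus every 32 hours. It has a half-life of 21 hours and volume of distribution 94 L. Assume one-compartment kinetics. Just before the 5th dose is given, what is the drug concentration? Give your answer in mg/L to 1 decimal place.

3.6 mg/L

f = (1/2)^(τ/t½) = (1/2)^(32/21) ≈ 0.3478.
C₀ = D/Vd = 649/94 ≈ 6.904 mg/L.
Before the 5th dose, 4 doses have been given. Superposition: Cmin = C₀·(f + f² + … + f^4).
≈ 6.904 × (0.3478 + 0.1210 + 0.0421 + 0.0146) ≈ 6.904 × 0.5255 ≈ 3.628 mg/L.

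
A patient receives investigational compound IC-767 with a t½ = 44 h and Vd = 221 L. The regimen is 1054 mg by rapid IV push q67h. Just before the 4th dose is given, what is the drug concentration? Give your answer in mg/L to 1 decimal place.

f = (1/2)^(τ/t½) = (1/2)^(67/44) ≈ 0.3480.
C₀ = D/Vd = 1054/221 ≈ 4.769 mg/L.
Before the 4th dose, 3 doses have been given. Superposition: Cmin = C₀·(f + f² + … + f^3).
≈ 4.769 × (0.3480 + 0.1211 + 0.0421) ≈ 4.769 × 0.5112 ≈ 2.438 mg/L.

2.4 mg/L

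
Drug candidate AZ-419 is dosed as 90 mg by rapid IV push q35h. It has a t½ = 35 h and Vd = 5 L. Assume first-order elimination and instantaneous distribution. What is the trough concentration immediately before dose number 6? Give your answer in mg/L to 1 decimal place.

17.4 mg/L

f = (1/2)^(τ/t½) = (1/2)^(35/35) ≈ 0.5000.
C₀ = D/Vd = 90/5 ≈ 18.000 mg/L.
Before the 6th dose, 5 doses have been given. Superposition: Cmin = C₀·(f + f² + … + f^5).
≈ 18.000 × (0.5000 + 0.2500 + 0.1250 + 0.0625 + 0.0313) ≈ 18.000 × 0.9688 ≈ 17.438 mg/L.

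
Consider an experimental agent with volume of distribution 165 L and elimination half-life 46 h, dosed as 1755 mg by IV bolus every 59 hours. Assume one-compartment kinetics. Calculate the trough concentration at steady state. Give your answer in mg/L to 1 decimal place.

τ/t½ = 59/46 ≈ 1.2826, so fraction remaining f = (1/2)^(59/46) ≈ 0.4111.
At steady state, accumulation factor R = 1/(1 − e^(−kτ)) ≈ 1.6981.
Each bolus raises the concentration by D/Vd = 1755/165 ≈ 10.636 mg/L.
Steady-state peak Cmax,ss = C₀·R ≈ 10.636 × 1.6981 ≈ 18.061 mg/L.
One interval later, Cmin,ss = Cmax,ss·e^(−kτ) ≈ 18.061 × 0.4111 ≈ 7.425 mg/L.

7.4 mg/L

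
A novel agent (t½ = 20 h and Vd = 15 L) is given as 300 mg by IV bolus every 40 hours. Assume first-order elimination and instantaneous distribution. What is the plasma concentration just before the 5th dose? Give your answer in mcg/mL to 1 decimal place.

f = (1/2)^(τ/t½) = (1/2)^(40/20) ≈ 0.2500.
C₀ = D/Vd = 300/15 ≈ 20.000 mcg/mL.
Before the 5th dose, 4 doses have been given. Superposition: Cmin = C₀·(f + f² + … + f^4).
≈ 20.000 × (0.2500 + 0.0625 + 0.0156 + 0.0039) ≈ 20.000 × 0.3320 ≈ 6.640 mcg/mL.

6.6 mcg/mL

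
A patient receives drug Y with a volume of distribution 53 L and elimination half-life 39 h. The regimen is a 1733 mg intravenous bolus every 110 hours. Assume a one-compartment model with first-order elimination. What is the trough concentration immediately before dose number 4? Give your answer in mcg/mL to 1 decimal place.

f = (1/2)^(τ/t½) = (1/2)^(110/39) ≈ 0.1416.
C₀ = D/Vd = 1733/53 ≈ 32.698 mcg/mL.
Before the 4th dose, 3 doses have been given. Superposition: Cmin = C₀·(f + f² + … + f^3).
≈ 32.698 × (0.1416 + 0.0201 + 0.0028) ≈ 32.698 × 0.1645 ≈ 5.379 mcg/mL.

5.4 mcg/mL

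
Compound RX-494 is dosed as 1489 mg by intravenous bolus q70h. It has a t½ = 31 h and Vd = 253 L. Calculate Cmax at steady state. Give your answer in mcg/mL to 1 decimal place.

7.4 mcg/mL

τ/t½ = 70/31 ≈ 2.2581, so fraction remaining f = (1/2)^(70/31) ≈ 0.2091.
Accumulation ratio R = 1/(1 − f) ≈ 1/0.7909 ≈ 1.2644.
Single-dose peak C₀ = D/Vd = 1489/253 ≈ 5.885 mcg/mL.
Steady-state peak Cmax,ss = C₀·R ≈ 5.885 × 1.2644 ≈ 7.441 mcg/mL.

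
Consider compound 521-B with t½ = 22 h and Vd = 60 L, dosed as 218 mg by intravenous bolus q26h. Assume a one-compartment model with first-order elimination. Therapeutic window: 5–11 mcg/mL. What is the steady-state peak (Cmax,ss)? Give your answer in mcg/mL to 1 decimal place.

Over one 26-h interval, 26/22 ≈ 1.1818 half-lives elapse, leaving f ≈ 0.4408 of each dose.
Accumulation ratio R = 1/(1 − f) ≈ 1/0.5592 ≈ 1.7883.
Single-dose peak C₀ = D/Vd = 218/60 ≈ 3.633 mcg/mL.
Steady-state peak Cmax,ss = C₀·R ≈ 3.633 × 1.7883 ≈ 6.497 mcg/mL.
Peak 6.5 mcg/mL vs MTC 11 mcg/mL: below toxic threshold.

6.5 mcg/mL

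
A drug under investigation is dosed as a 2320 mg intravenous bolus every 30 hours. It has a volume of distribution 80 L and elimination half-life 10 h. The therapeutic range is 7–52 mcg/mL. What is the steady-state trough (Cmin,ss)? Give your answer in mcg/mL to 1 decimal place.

4.1 mcg/mL

τ = 30 h = 3 half-lives, so f = (1/2)^3 = 0.125.
Accumulation ratio R = 1/(1 − f) = 1/0.875 = 8/7.
Single-dose peak C₀ = D/Vd = 2320/80 = 29 mcg/mL.
Steady-state peak Cmax,ss = C₀·R = 29 × 8/7 ≈ 33.143 mcg/mL.
Steady-state trough Cmin,ss = Cmax,ss·f ≈ 33.143 × 0.125 ≈ 4.143 mcg/mL.
Trough 4.1 mcg/mL vs MEC 7 mcg/mL: subtherapeutic.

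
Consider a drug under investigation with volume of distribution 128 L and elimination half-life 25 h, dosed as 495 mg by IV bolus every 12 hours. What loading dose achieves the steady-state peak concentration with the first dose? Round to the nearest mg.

1749 mg

f = (1/2)^(12/25) ≈ 0.716978; accumulation ratio R = 1/(1−f) ≈ 3.53329.
Loading dose to hit Cmax,ss on first dose: D_load = D_maint·R ≈ 495 × 3.53329 ≈ 1748.98 mg.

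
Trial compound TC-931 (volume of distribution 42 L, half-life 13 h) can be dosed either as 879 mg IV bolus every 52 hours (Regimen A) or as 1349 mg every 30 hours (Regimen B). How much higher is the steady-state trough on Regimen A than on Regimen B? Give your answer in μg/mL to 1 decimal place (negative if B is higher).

Regimen A: f = (1/2)^(52/13) ≈ 0.0625; Cmin,ss = (879/42)·f/(1−f) ≈ 1.395 μg/mL.
Regimen B: f = (1/2)^(30/13) ≈ 0.2020; Cmin,ss = (1349/42)·f/(1−f) ≈ 8.130 μg/mL.
Difference ≈ 1.395 − 8.130 ≈ -6.735 μg/mL.

-6.7 μg/mL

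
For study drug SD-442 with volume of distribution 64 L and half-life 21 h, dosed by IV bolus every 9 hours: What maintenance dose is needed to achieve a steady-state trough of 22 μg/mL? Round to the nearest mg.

487 mg

τ/t½ = 9/21 ≈ 0.42857, so f = (1/2)^(9/21) ≈ 0.742997.
Cmin,ss = (D/Vd)·f/(1−f), so D = Cmin,ss·Vd·(1−f)/f.
D = 22 × 64 × (1−f)/f ≈ 22 × 64 × 0.34590 ≈ 487.03 mg.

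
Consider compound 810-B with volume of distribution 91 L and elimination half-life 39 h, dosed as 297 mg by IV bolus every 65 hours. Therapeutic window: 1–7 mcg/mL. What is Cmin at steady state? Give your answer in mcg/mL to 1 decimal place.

1.5 mcg/mL

τ/t½ = 65/39 ≈ 1.6667, so fraction remaining f = (1/2)^(65/39) ≈ 0.3150.
Accumulation ratio R = 1/(1 − f) ≈ 1/0.6850 ≈ 1.4599.
Each bolus raises the concentration by D/Vd = 297/91 ≈ 3.264 mcg/mL.
Steady-state peak Cmax,ss = C₀·R ≈ 3.264 × 1.4599 ≈ 4.765 mcg/mL.
Steady-state trough Cmin,ss = Cmax,ss·f ≈ 4.765 × 0.3150 ≈ 1.501 mcg/mL.
Trough 1.5 mcg/mL vs MEC 1 mcg/mL: adequate.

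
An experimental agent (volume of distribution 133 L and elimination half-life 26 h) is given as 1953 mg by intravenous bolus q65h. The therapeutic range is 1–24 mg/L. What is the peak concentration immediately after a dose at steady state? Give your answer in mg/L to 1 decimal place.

τ/t½ = 65/26 ≈ 2.5, so fraction remaining f = (1/2)^(65/26) ≈ 0.1768.
At steady state, accumulation factor R = 1/(1 − e^(−kτ)) ≈ 1.2148.
Single-dose peak C₀ = D/Vd = 1953/133 ≈ 14.684 mg/L.
Steady-state peak Cmax,ss = C₀·R ≈ 14.684 × 1.2148 ≈ 17.838 mg/L.
Peak 17.8 mg/L vs MTC 24 mg/L: below toxic threshold.

17.8 mg/L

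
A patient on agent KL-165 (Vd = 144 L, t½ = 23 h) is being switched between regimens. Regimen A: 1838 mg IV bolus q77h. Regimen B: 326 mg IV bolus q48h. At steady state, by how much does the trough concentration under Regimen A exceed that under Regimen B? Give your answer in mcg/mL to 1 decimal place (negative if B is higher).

0.7 mcg/mL

Regimen A: f = (1/2)^(77/23) ≈ 0.0982; Cmin,ss = (1838/144)·f/(1−f) ≈ 1.390 mcg/mL.
Regimen B: f = (1/2)^(48/23) ≈ 0.2354; Cmin,ss = (326/144)·f/(1−f) ≈ 0.697 mcg/mL.
Difference ≈ 1.390 − 0.697 ≈ 0.693 mcg/mL.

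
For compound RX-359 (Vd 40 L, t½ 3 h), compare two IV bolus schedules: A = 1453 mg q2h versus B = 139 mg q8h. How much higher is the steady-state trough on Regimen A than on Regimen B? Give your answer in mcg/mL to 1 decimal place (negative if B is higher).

Regimen A: f = (1/2)^(2/3) ≈ 0.6300; Cmin,ss = (1453/40)·f/(1−f) ≈ 61.851 mcg/mL.
Regimen B: f = (1/2)^(8/3) ≈ 0.1575; Cmin,ss = (139/40)·f/(1−f) ≈ 0.650 mcg/mL.
Difference ≈ 61.851 − 0.650 ≈ 61.201 mcg/mL.

61.2 mcg/mL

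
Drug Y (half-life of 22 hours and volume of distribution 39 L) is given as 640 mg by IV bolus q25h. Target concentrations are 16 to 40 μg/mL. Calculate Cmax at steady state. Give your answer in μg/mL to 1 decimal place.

Over one 25-h interval, 25/22 ≈ 1.1364 half-lives elapse, leaving f ≈ 0.4549 of each dose.
Accumulation ratio R = 1/(1 − f) ≈ 1/0.5451 ≈ 1.8345.
Each bolus raises the concentration by D/Vd = 640/39 ≈ 16.410 μg/mL.
Steady-state peak Cmax,ss = C₀·R ≈ 16.410 × 1.8345 ≈ 30.104 μg/mL.
Peak 30.1 μg/mL vs MTC 40 μg/mL: below toxic threshold.

30.1 μg/mL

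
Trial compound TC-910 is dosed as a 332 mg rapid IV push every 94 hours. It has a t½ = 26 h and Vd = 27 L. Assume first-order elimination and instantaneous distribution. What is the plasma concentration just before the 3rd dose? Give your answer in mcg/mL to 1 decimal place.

f = (1/2)^(τ/t½) = (1/2)^(94/26) ≈ 0.0816.
C₀ = D/Vd = 332/27 ≈ 12.296 mcg/mL.
Before the 3rd dose, 2 doses have been given. Superposition: Cmin = C₀·(f + f²).
≈ 12.296 × (0.0816 + 0.0067) ≈ 12.296 × 0.0883 ≈ 1.086 mcg/mL.

1.1 mcg/mL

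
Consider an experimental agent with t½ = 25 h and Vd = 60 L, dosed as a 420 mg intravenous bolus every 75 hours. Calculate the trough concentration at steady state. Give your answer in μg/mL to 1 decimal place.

1.0 μg/mL

τ = 75 h = 3 half-lives, so f = (1/2)^3 = 0.125.
At steady state, R = 1/(1 − 0.125) = 8/7.
Single-dose peak C₀ = D/Vd = 420/60 = 7 μg/mL.
Steady-state peak Cmax,ss = C₀·R = 7 × 8/7 ≈ 8.000 μg/mL.
Steady-state trough Cmin,ss = Cmax,ss·f ≈ 8.000 × 0.125 ≈ 1.000 μg/mL.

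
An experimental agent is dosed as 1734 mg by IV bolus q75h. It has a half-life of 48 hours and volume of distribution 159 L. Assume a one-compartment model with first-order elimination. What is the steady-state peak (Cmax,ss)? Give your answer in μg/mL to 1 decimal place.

Over one 75-h interval, 75/48 ≈ 1.5625 half-lives elapse, leaving f ≈ 0.3386 of each dose.
Accumulation ratio R = 1/(1 − f) ≈ 1/0.6614 ≈ 1.5119.
Each bolus raises the concentration by D/Vd = 1734/159 ≈ 10.906 μg/mL.
Steady-state peak Cmax,ss = C₀·R ≈ 10.906 × 1.5119 ≈ 16.489 μg/mL.

16.5 μg/mL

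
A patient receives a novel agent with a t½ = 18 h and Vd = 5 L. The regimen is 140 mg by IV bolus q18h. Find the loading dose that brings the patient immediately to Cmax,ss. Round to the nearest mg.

280 mg

f = (1/2)^(18/18) ≈ 0.500000; accumulation ratio R = 1/(1−f) ≈ 2.00000.
Loading dose to hit Cmax,ss on first dose: D_load = D_maint·R ≈ 140 × 2.00000 ≈ 280.00 mg.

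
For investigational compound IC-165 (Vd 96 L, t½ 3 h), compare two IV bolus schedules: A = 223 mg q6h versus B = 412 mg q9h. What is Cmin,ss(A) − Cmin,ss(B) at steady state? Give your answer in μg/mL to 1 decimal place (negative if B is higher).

Regimen A: f = (1/2)^(6/3) ≈ 0.2500; Cmin,ss = (223/96)·f/(1−f) ≈ 0.774 μg/mL.
Regimen B: f = (1/2)^(9/3) ≈ 0.1250; Cmin,ss = (412/96)·f/(1−f) ≈ 0.613 μg/mL.
Difference ≈ 0.774 − 0.613 ≈ 0.161 μg/mL.

0.2 μg/mL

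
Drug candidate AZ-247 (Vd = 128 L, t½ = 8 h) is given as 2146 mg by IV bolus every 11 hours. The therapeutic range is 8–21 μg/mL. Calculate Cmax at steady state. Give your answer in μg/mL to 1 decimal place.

27.3 μg/mL

τ/t½ = 11/8 ≈ 1.375, so fraction remaining f = (1/2)^(11/8) ≈ 0.3856.
At steady state, accumulation factor R = 1/(1 − e^(−kτ)) ≈ 1.6276.
Each bolus raises the concentration by D/Vd = 2146/128 ≈ 16.766 μg/mL.
Steady-state peak Cmax,ss = C₀·R ≈ 16.766 × 1.6276 ≈ 27.288 μg/mL.
Peak 27.3 μg/mL vs MTC 21 μg/mL: exceeds toxic threshold.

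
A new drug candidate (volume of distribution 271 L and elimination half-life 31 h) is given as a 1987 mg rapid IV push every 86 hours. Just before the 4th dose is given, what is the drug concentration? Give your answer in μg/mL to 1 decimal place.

1.3 μg/mL

f = (1/2)^(τ/t½) = (1/2)^(86/31) ≈ 0.1462.
C₀ = D/Vd = 1987/271 ≈ 7.332 μg/mL.
Before the 4th dose, 3 doses have been given. Superposition: Cmin = C₀·(f + f² + … + f^3).
≈ 7.332 × (0.1462 + 0.0214 + 0.0031) ≈ 7.332 × 0.1707 ≈ 1.252 μg/mL.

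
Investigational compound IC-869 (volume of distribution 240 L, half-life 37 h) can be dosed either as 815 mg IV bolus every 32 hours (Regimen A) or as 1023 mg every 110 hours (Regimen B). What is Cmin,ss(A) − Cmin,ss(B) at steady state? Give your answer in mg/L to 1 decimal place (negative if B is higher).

Regimen A: f = (1/2)^(32/37) ≈ 0.5491; Cmin,ss = (815/240)·f/(1−f) ≈ 4.135 mg/L.
Regimen B: f = (1/2)^(110/37) ≈ 0.1274; Cmin,ss = (1023/240)·f/(1−f) ≈ 0.622 mg/L.
Difference ≈ 4.135 − 0.622 ≈ 3.513 mg/L.

3.5 mg/L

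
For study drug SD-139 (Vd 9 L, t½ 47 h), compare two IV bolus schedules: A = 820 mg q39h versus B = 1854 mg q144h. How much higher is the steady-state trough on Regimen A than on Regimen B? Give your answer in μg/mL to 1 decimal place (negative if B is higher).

Regimen A: f = (1/2)^(39/47) ≈ 0.5626; Cmin,ss = (820/9)·f/(1−f) ≈ 117.190 μg/mL.
Regimen B: f = (1/2)^(144/47) ≈ 0.1196; Cmin,ss = (1854/9)·f/(1−f) ≈ 27.985 μg/mL.
Difference ≈ 117.190 − 27.985 ≈ 89.205 μg/mL.

89.2 μg/mL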